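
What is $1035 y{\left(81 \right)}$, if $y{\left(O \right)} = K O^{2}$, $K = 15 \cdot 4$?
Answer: $407438100$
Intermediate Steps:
$K = 60$
$y{\left(O \right)} = 60 O^{2}$
$1035 y{\left(81 \right)} = 1035 \cdot 60 \cdot 81^{2} = 1035 \cdot 60 \cdot 6561 = 1035 \cdot 393660 = 407438100$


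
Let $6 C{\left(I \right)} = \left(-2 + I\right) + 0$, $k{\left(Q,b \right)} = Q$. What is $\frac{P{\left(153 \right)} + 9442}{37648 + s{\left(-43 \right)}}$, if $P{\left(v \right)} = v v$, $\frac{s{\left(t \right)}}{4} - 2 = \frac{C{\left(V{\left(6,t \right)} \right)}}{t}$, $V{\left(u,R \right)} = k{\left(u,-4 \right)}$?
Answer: $\frac{11739}{13456} \approx 0.8724$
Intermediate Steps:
$V{\left(u,R \right)} = u$
$C{\left(I \right)} = - \frac{1}{3} + \frac{I}{6}$ ($C{\left(I \right)} = \frac{\left(-2 + I\right) + 0}{6} = \frac{-2 + I}{6} = - \frac{1}{3} + \frac{I}{6}$)
$s{\left(t \right)} = 8 + \frac{8}{3 t}$ ($s{\left(t \right)} = 8 + 4 \frac{- \frac{1}{3} + \frac{1}{6} \cdot 6}{t} = 8 + 4 \frac{- \frac{1}{3} + 1}{t} = 8 + 4 \frac{2}{3 t} = 8 + \frac{8}{3 t}$)
$P{\left(v \right)} = v^{2}$
$\frac{P{\left(153 \right)} + 9442}{37648 + s{\left(-43 \right)}} = \frac{153^{2} + 9442}{37648 + \left(8 + \frac{8}{3 \left(-43\right)}\right)} = \frac{23409 + 9442}{37648 + \left(8 + \frac{8}{3} \left(- \frac{1}{43}\right)\right)} = \frac{32851}{37648 + \left(8 - \frac{8}{129}\right)} = \frac{32851}{37648 + \frac{1024}{129}} = \frac{32851}{\frac{4857616}{129}} = 32851 \cdot \frac{129}{4857616} = \frac{11739}{13456}$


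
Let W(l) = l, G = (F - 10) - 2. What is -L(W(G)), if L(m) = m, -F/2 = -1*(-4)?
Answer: 20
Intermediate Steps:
F = -8 (F = -(-2)*(-4) = -2*4 = -8)
G = -20 (G = (-8 - 10) - 2 = -18 - 2 = -20)
-L(W(G)) = -1*(-20) = 20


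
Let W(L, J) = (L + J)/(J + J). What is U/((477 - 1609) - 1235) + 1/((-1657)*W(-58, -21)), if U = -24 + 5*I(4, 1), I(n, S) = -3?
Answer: 1668601/103282467 ≈ 0.016156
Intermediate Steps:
U = -39 (U = -24 + 5*(-3) = -24 - 15 = -39)
W(L, J) = (J + L)/(2*J) (W(L, J) = (J + L)/((2*J)) = (J + L)*(1/(2*J)) = (J + L)/(2*J))
U/((477 - 1609) - 1235) + 1/((-1657)*W(-58, -21)) = -39/((477 - 1609) - 1235) + 1/((-1657)*(((½)*(-21 - 58)/(-21)))) = -39/(-1132 - 1235) - 1/(1657*((½)*(-1/21)*(-79))) = -39/(-2367) - 1/(1657*79/42) = -39*(-1/2367) - 1/1657*42/79 = 13/789 - 42/130903 = 1668601/103282467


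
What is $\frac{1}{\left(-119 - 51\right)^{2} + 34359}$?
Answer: $\frac{1}{63259} \approx 1.5808 \cdot 10^{-5}$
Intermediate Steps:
$\frac{1}{\left(-119 - 51\right)^{2} + 34359} = \frac{1}{\left(-170\right)^{2} + 34359} = \frac{1}{28900 + 34359} = \frac{1}{63259}$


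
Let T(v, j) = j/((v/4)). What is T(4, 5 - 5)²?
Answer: 0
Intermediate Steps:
T(v, j) = 4*j/v (T(v, j) = j/((v*(¼))) = j/((v/4)) = j*(4/v) = 4*j/v)
T(4, 5 - 5)² = (4*(5 - 5)/4)² = (4*0*(¼))² = 0² = 0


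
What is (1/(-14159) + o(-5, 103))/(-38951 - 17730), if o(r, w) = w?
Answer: -1458376/802546279 ≈ -0.0018172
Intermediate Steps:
(1/(-14159) + o(-5, 103))/(-38951 - 17730) = (1/(-14159) + 103)/(-38951 - 17730) = (-1/14159 + 103)/(-56681) = (1458376/14159)*(-1/56681) = -1458376/802546279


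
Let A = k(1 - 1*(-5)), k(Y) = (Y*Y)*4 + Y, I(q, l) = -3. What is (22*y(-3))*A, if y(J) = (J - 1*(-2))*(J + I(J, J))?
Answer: 19800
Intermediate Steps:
k(Y) = Y + 4*Y² (k(Y) = Y²*4 + Y = 4*Y² + Y = Y + 4*Y²)
y(J) = (-3 + J)*(2 + J) (y(J) = (J - 1*(-2))*(J - 3) = (J + 2)*(-3 + J) = (2 + J)*(-3 + J) = (-3 + J)*(2 + J))
A = 150 (A = (1 - 1*(-5))*(1 + 4*(1 - 1*(-5))) = (1 + 5)*(1 + 4*(1 + 5)) = 6*(1 + 4*6) = 6*(1 + 24) = 6*25 = 150)
(22*y(-3))*A = (22*(-6 + (-3)² - 1*(-3)))*150 = (22*(-6 + 9 + 3))*150 = (22*6)*150 = 132*150 = 19800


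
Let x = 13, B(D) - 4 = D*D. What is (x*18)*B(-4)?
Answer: 4680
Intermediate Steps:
B(D) = 4 + D**2 (B(D) = 4 + D*D = 4 + D**2)
(x*18)*B(-4) = (13*18)*(4 + (-4)**2) = 234*(4 + 16) = 234*20 = 4680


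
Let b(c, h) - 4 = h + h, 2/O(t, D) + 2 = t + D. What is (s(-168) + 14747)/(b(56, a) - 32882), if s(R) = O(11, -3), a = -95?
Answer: -22121/49602 ≈ -0.44597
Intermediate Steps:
O(t, D) = 2/(-2 + D + t) (O(t, D) = 2/(-2 + (t + D)) = 2/(-2 + (D + t)) = 2/(-2 + D + t))
s(R) = 1/3 (s(R) = 2/(-2 - 3 + 11) = 2/6 = 2*(1/6) = 1/3)
b(c, h) = 4 + 2*h (b(c, h) = 4 + (h + h) = 4 + 2*h)
(s(-168) + 14747)/(b(56, a) - 32882) = (1/3 + 14747)/((4 + 2*(-95)) - 32882) = 44242/(3*((4 - 190) - 32882)) = 44242/(3*(-186 - 32882)) = (44242/3)/(-33068) = (44242/3)*(-1/33068) = -22121/49602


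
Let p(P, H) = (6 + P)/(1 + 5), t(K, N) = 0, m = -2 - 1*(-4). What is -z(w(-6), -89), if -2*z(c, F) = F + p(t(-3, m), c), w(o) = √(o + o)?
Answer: -44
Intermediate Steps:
m = 2 (m = -2 + 4 = 2)
w(o) = √2*√o (w(o) = √(2*o) = √2*√o)
p(P, H) = 1 + P/6 (p(P, H) = (6 + P)/6 = (6 + P)*(⅙) = 1 + P/6)
z(c, F) = -½ - F/2 (z(c, F) = -(F + (1 + (⅙)*0))/2 = -(F + (1 + 0))/2 = -(F + 1)/2 = -(1 + F)/2 = -½ - F/2)
-z(w(-6), -89) = -(-½ - ½*(-89)) = -(-½ + 89/2) = -1*44 = -44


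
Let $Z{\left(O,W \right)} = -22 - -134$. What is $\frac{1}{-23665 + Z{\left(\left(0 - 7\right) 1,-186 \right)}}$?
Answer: $- \frac{1}{23553} \approx -4.2457 \cdot 10^{-5}$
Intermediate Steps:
$Z{\left(O,W \right)} = 112$ ($Z{\left(O,W \right)} = -22 + 134 = 112$)
$\frac{1}{-23665 + Z{\left(\left(0 - 7\right) 1,-186 \right)}} = \frac{1}{-23665 + 112} = \frac{1}{-23553} = - \frac{1}{23553}$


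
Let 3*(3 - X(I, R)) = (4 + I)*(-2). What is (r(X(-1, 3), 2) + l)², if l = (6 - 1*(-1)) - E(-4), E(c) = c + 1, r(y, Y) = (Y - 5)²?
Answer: 361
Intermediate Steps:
X(I, R) = 17/3 + 2*I/3 (X(I, R) = 3 - (4 + I)*(-2)/3 = 3 - (-8 - 2*I)/3 = 3 + (8/3 + 2*I/3) = 17/3 + 2*I/3)
r(y, Y) = (-5 + Y)²
E(c) = 1 + c
l = 10 (l = (6 - 1*(-1)) - (1 - 4) = (6 + 1) - 1*(-3) = 7 + 3 = 10)
(r(X(-1, 3), 2) + l)² = ((-5 + 2)² + 10)² = ((-3)² + 10)² = (9 + 10)² = 19² = 361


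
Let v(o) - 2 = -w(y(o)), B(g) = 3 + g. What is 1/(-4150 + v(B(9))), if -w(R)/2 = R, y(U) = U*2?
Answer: -1/4100 ≈ -0.00024390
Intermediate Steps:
y(U) = 2*U
w(R) = -2*R
v(o) = 2 + 4*o (v(o) = 2 - (-2)*2*o = 2 - (-4)*o = 2 + 4*o)
1/(-4150 + v(B(9))) = 1/(-4150 + (2 + 4*(3 + 9))) = 1/(-4150 + (2 + 4*12)) = 1/(-4150 + (2 + 48)) = 1/(-4150 + 50) = 1/(-4100) = -1/4100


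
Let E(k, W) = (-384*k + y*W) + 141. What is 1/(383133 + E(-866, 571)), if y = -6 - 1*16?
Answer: 1/703256 ≈ 1.4220e-6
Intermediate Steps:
y = -22 (y = -6 - 16 = -22)
E(k, W) = 141 - 384*k - 22*W (E(k, W) = (-384*k - 22*W) + 141 = 141 - 384*k - 22*W)
1/(383133 + E(-866, 571)) = 1/(383133 + (141 - 384*(-866) - 22*571)) = 1/(383133 + (141 + 332544 - 12562)) = 1/(383133 + 320123) = 1/703256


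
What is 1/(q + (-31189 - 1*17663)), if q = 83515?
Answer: 1/34663 ≈ 2.8849e-5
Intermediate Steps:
1/(q + (-31189 - 1*17663)) = 1/(83515 + (-31189 - 1*17663)) = 1/(83515 + (-31189 - 17663)) = 1/(83515 - 48852) = 1/34663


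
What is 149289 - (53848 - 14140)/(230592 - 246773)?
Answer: 2415685017/16181 ≈ 1.4929e+5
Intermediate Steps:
149289 - (53848 - 14140)/(230592 - 246773) = 149289 - 39708/(-16181) = 149289 - 39708*(-1)/16181 = 149289 - 1*(-39708/16181) = 149289 + 39708/16181 = 2415685017/16181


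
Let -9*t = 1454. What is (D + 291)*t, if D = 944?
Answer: -1795690/9 ≈ -1.9952e+5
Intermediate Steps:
t = -1454/9 (t = -⅑*1454 = -1454/9 ≈ -161.56)
(D + 291)*t = (944 + 291)*(-1454/9) = 1235*(-1454/9) = -1795690/9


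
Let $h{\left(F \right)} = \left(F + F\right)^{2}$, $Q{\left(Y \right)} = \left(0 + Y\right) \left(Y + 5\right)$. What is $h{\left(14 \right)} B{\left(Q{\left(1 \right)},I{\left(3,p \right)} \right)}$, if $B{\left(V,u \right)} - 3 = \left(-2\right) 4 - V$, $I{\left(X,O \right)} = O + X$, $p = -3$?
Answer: $-8624$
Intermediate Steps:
$Q{\left(Y \right)} = Y \left(5 + Y\right)$
$B{\left(V,u \right)} = -5 - V$ ($B{\left(V,u \right)} = 3 - \left(8 + V\right) = -5 - V$)
$h{\left(F \right)} = 4 F^{2}$ ($h{\left(F \right)} = \left(2 F\right)^{2} = 4 F^{2}$)
$h{\left(14 \right)} B{\left(Q{\left(1 \right)},I{\left(3,p \right)} \right)} = 4 \cdot 14^{2} \left(-5 - 1 \left(5 + 1\right)\right) = 4 \cdot 196 \left(-5 - 1 \cdot 6\right) = 784 \left(-5 - 6\right) = 784 \left(-11\right) = -8624$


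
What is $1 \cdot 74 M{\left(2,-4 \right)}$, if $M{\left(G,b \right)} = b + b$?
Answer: $-592$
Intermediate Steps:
$M{\left(G,b \right)} = 2 b$
$1 \cdot 74 M{\left(2,-4 \right)} = 1 \cdot 74 \cdot 2 \left(-4\right) = 74 \left(-8\right) = -592$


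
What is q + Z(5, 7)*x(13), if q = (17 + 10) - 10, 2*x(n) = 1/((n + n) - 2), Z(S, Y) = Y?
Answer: 823/48 ≈ 17.146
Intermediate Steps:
x(n) = 1/(2*(-2 + 2*n)) (x(n) = 1/(2*((n + n) - 2)) = 1/(2*(2*n - 2)) = 1/(2*(-2 + 2*n)))
q = 17 (q = 27 - 10 = 17)
q + Z(5, 7)*x(13) = 17 + 7*(1/(4*(-1 + 13))) = 17 + 7*((1/4)/12) = 17 + 7*((1/4)*(1/12)) = 17 + 7*(1/48) = 17 + 7/48 = 823/48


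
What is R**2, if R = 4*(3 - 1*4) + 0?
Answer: 16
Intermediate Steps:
R = -4 (R = 4*(3 - 4) + 0 = 4*(-1) + 0 = -4 + 0 = -4)
R**2 = (-4)**2 = 16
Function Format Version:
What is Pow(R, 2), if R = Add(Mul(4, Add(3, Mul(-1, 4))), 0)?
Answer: 16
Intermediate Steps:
R = -4 (R = Add(Mul(4, Add(3, -4)), 0) = Add(Mul(4, -1), 0) = Add(-4, 0) = -4)
Pow(R, 2) = Pow(-4, 2) = 16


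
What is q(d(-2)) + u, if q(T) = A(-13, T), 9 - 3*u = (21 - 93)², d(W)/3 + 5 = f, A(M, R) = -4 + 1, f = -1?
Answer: -1728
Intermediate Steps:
A(M, R) = -3
d(W) = -18 (d(W) = -15 + 3*(-1) = -15 - 3 = -18)
u = -1725 (u = 3 - (21 - 93)²/3 = 3 - ⅓*(-72)² = 3 - ⅓*5184 = 3 - 1728 = -1725)
q(T) = -3
q(d(-2)) + u = -3 - 1725 = -1728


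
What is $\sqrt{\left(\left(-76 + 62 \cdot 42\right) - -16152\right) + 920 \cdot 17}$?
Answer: $4 \sqrt{2145} \approx 185.26$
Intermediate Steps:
$\sqrt{\left(\left(-76 + 62 \cdot 42\right) - -16152\right) + 920 \cdot 17} = \sqrt{\left(\left(-76 + 2604\right) + 16152\right) + 15640} = \sqrt{\left(2528 + 16152\right) + 15640} = \sqrt{18680 + 15640} = \sqrt{34320} = 4 \sqrt{2145}$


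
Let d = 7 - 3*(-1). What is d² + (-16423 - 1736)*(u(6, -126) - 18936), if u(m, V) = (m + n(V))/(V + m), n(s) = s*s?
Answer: 6925245353/20 ≈ 3.4626e+8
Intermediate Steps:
d = 10 (d = 7 + 3 = 10)
n(s) = s²
u(m, V) = (m + V²)/(V + m)
d² + (-16423 - 1736)*(u(6, -126) - 18936) = 10² + (-16423 - 1736)*((6 + (-126)²)/(-126 + 6) - 18936) = 100 - 18159*((6 + 15876)/(-120) - 18936) = 100 - 18159*(-1/120*15882 - 18936) = 100 - 18159*(-2647/20 - 18936) = 100 - 18159*(-381367/20) = 100 + 6925243353/20 = 6925245353/20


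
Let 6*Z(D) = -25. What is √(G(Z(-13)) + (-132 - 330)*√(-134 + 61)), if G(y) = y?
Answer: √(-150 - 16632*I*√73)/6 ≈ 44.403 - 44.449*I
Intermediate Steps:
Z(D) = -25/6 (Z(D) = (⅙)*(-25) = -25/6)
√(G(Z(-13)) + (-132 - 330)*√(-134 + 61)) = √(-25/6 + (-132 - 330)*√(-134 + 61)) = √(-25/6 - 462*I*√73)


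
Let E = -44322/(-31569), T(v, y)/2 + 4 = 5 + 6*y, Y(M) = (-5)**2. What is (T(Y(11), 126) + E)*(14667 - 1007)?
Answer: 217830501360/10523 ≈ 2.0700e+7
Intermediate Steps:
Y(M) = 25
T(v, y) = 2 + 12*y (T(v, y) = -8 + 2*(5 + 6*y) = -8 + (10 + 12*y) = 2 + 12*y)
E = 14774/10523 (E = -44322*(-1/31569) = 14774/10523 ≈ 1.4040)
(T(Y(11), 126) + E)*(14667 - 1007) = ((2 + 12*126) + 14774/10523)*(14667 - 1007) = ((2 + 1512) + 14774/10523)*13660 = (1514 + 14774/10523)*13660 = (15946596/10523)*13660 = 217830501360/10523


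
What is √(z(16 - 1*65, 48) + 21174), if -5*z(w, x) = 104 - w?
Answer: √528585/5 ≈ 145.41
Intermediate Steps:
z(w, x) = -104/5 + w/5 (z(w, x) = -(104 - w)/5 = -104/5 + w/5)
√(z(16 - 1*65, 48) + 21174) = √((-104/5 + (16 - 1*65)/5) + 21174) = √((-104/5 + (16 - 65)/5) + 21174) = √((-104/5 + (⅕)*(-49)) + 21174) = √((-104/5 - 49/5) + 21174) = √(-153/5 + 21174) = √(105717/5) = √528585/5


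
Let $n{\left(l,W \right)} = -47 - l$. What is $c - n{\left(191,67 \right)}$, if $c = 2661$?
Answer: $2899$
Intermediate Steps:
$c - n{\left(191,67 \right)} = 2661 - \left(-47 - 191\right) = 2661 - -238 = 2661 + 238 = 2899$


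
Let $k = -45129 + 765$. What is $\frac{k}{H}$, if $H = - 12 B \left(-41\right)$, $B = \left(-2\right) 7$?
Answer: $\frac{3697}{574} \approx 6.4408$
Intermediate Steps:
$B = -14$
$H = -6888$ ($H = \left(-12\right) \left(-14\right) \left(-41\right) = 168 \left(-41\right) = -6888$)
$k = -44364$
$\frac{k}{H} = - \frac{44364}{-6888} = \left(-44364\right) \left(- \frac{1}{6888}\right) = \frac{3697}{574}$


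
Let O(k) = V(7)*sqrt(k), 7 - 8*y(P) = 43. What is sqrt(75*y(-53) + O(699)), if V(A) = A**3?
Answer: sqrt(-1350 + 1372*sqrt(699))/2 ≈ 93.439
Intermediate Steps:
y(P) = -9/2 (y(P) = 7/8 - 1/8*43 = 7/8 - 43/8 = -9/2)
O(k) = 343*sqrt(k) (O(k) = 7**3*sqrt(k) = 343*sqrt(k))
sqrt(75*y(-53) + O(699)) = sqrt(75*(-9/2) + 343*sqrt(699)) = sqrt(-675/2 + 343*sqrt(699))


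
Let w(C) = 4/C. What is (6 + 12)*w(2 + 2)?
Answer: 18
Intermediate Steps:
(6 + 12)*w(2 + 2) = (6 + 12)*(4/(2 + 2)) = 18*(4/4) = 18*(4*(¼)) = 18*1 = 18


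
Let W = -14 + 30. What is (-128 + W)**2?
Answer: 12544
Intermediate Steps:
W = 16
(-128 + W)**2 = (-128 + 16)**2 = (-112)**2 = 12544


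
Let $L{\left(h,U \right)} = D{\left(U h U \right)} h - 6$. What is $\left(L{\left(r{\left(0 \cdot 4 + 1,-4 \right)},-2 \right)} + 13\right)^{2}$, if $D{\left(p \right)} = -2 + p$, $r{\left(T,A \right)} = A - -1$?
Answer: $2401$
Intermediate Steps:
$r{\left(T,A \right)} = 1 + A$ ($r{\left(T,A \right)} = A + 1 = 1 + A$)
$L{\left(h,U \right)} = -6 + h \left(-2 + h U^{2}\right)$ ($L{\left(h,U \right)} = \left(-2 + U h U\right) h - 6 = \left(-2 + h U^{2}\right) h - 6 = h \left(-2 + h U^{2}\right) - 6 = -6 + h \left(-2 + h U^{2}\right)$)
$\left(L{\left(r{\left(0 \cdot 4 + 1,-4 \right)},-2 \right)} + 13\right)^{2} = \left(\left(-6 + \left(1 - 4\right) \left(-2 + \left(1 - 4\right) \left(-2\right)^{2}\right)\right) + 13\right)^{2} = \left(\left(-6 - 3 \left(-2 - 12\right)\right) + 13\right)^{2} = \left(\left(-6 - -42\right) + 13\right)^{2} = \left(\left(-6 + 42\right) + 13\right)^{2} = \left(36 + 13\right)^{2} = 49^{2} = 2401$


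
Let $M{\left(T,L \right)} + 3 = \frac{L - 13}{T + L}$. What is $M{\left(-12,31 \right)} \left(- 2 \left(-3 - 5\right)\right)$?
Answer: $- \frac{624}{19} \approx -32.842$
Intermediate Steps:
$M{\left(T,L \right)} = -3 + \frac{-13 + L}{L + T}$ ($M{\left(T,L \right)} = -3 + \frac{L - 13}{T + L} = -3 + \frac{-13 + L}{L + T}$)
$M{\left(-12,31 \right)} \left(- 2 \left(-3 - 5\right)\right) = \frac{-13 - -36 - 62}{31 - 12} \left(- 2 \left(-3 - 5\right)\right) = \frac{-13 + 36 - 62}{19} \left(\left(-2\right) \left(-8\right)\right) = \frac{1}{19} \left(-39\right) 16 = \left(- \frac{39}{19}\right) 16 = - \frac{624}{19}$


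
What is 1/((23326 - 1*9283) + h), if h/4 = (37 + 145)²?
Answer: 1/146539 ≈ 6.8241e-6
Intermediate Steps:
h = 132496 (h = 4*(37 + 145)² = 4*182² = 4*33124 = 132496)
1/((23326 - 1*9283) + h) = 1/((23326 - 1*9283) + 132496) = 1/((23326 - 9283) + 132496) = 1/(14043 + 132496) = 1/146539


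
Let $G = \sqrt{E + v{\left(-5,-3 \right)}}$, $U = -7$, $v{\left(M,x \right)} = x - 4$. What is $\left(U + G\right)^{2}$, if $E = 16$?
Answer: $16$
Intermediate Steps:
$v{\left(M,x \right)} = -4 + x$ ($v{\left(M,x \right)} = x - 4 = -4 + x$)
$G = 3$ ($G = \sqrt{16 - 7} = \sqrt{9} = 3$)
$\left(U + G\right)^{2} = \left(-7 + 3\right)^{2} = \left(-4\right)^{2} = 16$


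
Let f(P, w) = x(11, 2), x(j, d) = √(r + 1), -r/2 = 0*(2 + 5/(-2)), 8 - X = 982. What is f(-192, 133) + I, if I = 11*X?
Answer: -10713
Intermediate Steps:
X = -974 (X = 8 - 1*982 = 8 - 982 = -974)
r = 0 (r = -0*(2 + 5/(-2)) = -0*(2 + 5*(-½)) = -0*(2 - 5/2) = -0*(-1)/2 = -2*0 = 0)
x(j, d) = 1 (x(j, d) = √(0 + 1) = √1 = 1)
f(P, w) = 1
I = -10714 (I = 11*(-974) = -10714)
f(-192, 133) + I = 1 - 10714 = -10713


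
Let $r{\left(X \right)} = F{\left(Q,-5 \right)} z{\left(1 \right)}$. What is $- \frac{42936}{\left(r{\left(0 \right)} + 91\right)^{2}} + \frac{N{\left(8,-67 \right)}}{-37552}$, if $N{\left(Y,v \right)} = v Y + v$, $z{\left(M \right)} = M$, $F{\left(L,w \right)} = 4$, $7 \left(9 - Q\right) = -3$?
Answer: $- \frac{1606890597}{338906800} \approx -4.7414$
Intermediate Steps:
$Q = \frac{66}{7}$ ($Q = 9 - - \frac{3}{7} = 9 + \frac{3}{7} = \frac{66}{7} \approx 9.4286$)
$N{\left(Y,v \right)} = v + Y v$ ($N{\left(Y,v \right)} = Y v + v = v + Y v$)
$r{\left(X \right)} = 4$ ($r{\left(X \right)} = 4 \cdot 1 = 4$)
$- \frac{42936}{\left(r{\left(0 \right)} + 91\right)^{2}} + \frac{N{\left(8,-67 \right)}}{-37552} = - \frac{42936}{\left(4 + 91\right)^{2}} + \frac{\left(-67\right) \left(1 + 8\right)}{-37552} = - \frac{42936}{95^{2}} + \left(-67\right) 9 \left(- \frac{1}{37552}\right) = - \frac{42936}{9025} - - \frac{603}{37552} = \left(-42936\right) \frac{1}{9025} + \frac{603}{37552} = - \frac{42936}{9025} + \frac{603}{37552} = - \frac{1606890597}{338906800}$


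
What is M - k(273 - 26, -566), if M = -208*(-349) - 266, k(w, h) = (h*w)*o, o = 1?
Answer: 212128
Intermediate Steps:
k(w, h) = h*w (k(w, h) = (h*w)*1 = h*w)
M = 72326 (M = 72592 - 266 = 72326)
M - k(273 - 26, -566) = 72326 - (-566)*(273 - 26) = 72326 - (-566)*247 = 72326 - 1*(-139802) = 72326 + 139802 = 212128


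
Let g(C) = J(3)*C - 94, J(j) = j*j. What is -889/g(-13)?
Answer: 889/211 ≈ 4.2133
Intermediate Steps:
J(j) = j**2
g(C) = -94 + 9*C (g(C) = 3**2*C - 94 = 9*C - 94 = -94 + 9*C)
-889/g(-13) = -889/(-94 + 9*(-13)) = -889/(-94 - 117) = -889/(-211) = -889*(-1/211) = 889/211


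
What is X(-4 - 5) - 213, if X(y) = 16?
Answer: -197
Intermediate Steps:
X(-4 - 5) - 213 = 16 - 213 = -197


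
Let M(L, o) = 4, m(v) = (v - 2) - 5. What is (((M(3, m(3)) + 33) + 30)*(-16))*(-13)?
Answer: 13936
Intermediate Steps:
m(v) = -7 + v (m(v) = (-2 + v) - 5 = -7 + v)
(((M(3, m(3)) + 33) + 30)*(-16))*(-13) = (((4 + 33) + 30)*(-16))*(-13) = ((37 + 30)*(-16))*(-13) = (67*(-16))*(-13) = -1072*(-13) = 13936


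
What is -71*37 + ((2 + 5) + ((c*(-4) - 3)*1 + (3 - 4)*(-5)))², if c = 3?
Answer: -2618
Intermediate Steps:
-71*37 + ((2 + 5) + ((c*(-4) - 3)*1 + (3 - 4)*(-5)))² = -71*37 + ((2 + 5) + ((3*(-4) - 3)*1 + (3 - 4)*(-5)))² = -2627 + (7 + ((-12 - 3)*1 - 1*(-5)))² = -2627 + (7 + (-15*1 + 5))² = -2627 + (7 + (-15 + 5))² = -2627 + (7 - 10)² = -2627 + (-3)² = -2627 + 9 = -2618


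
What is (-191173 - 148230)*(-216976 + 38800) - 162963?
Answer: 60473305965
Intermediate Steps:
(-191173 - 148230)*(-216976 + 38800) - 162963 = -339403*(-178176) - 162963 = 60473468928 - 162963 = 60473305965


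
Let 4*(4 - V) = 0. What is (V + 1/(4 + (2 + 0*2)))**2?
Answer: 625/36 ≈ 17.361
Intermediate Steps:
V = 4 (V = 4 - 1/4*0 = 4 + 0 = 4)
(V + 1/(4 + (2 + 0*2)))**2 = (4 + 1/(4 + (2 + 0*2)))**2 = (4 + 1/(4 + (2 + 0)))**2 = (4 + 1/(4 + 2))**2 = (4 + 1/6)**2 = (25/6)**2 = 625/36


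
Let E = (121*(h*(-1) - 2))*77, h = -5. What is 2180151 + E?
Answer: 2208102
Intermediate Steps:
E = 27951 (E = (121*(-5*(-1) - 2))*77 = (121*(5 - 2))*77 = (121*3)*77 = 363*77 = 27951)
2180151 + E = 2180151 + 27951 = 2208102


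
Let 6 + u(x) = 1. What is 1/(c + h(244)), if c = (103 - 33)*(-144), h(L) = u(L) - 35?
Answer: -1/10120 ≈ -9.8814e-5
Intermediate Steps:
u(x) = -5 (u(x) = -6 + 1 = -5)
h(L) = -40 (h(L) = -5 - 35 = -40)
c = -10080 (c = 70*(-144) = -10080)
1/(c + h(244)) = 1/(-10080 - 40) = 1/(-10120) = -1/10120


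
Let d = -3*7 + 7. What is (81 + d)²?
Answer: 4489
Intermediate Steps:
d = -14 (d = -21 + 7 = -14)
(81 + d)² = (81 - 14)² = 67² = 4489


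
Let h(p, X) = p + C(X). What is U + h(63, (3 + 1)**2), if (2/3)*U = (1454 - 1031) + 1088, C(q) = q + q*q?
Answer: 5203/2 ≈ 2601.5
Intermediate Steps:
C(q) = q + q**2
U = 4533/2 (U = 3*((1454 - 1031) + 1088)/2 = 3*(423 + 1088)/2 = (3/2)*1511 = 4533/2 ≈ 2266.5)
h(p, X) = p + X*(1 + X)
U + h(63, (3 + 1)**2) = 4533/2 + (63 + (3 + 1)**2*(1 + (3 + 1)**2)) = 4533/2 + (63 + 4**2*(1 + 4**2)) = 4533/2 + (63 + 16*(1 + 16)) = 4533/2 + (63 + 16*17) = 4533/2 + (63 + 272) = 4533/2 + 335 = 5203/2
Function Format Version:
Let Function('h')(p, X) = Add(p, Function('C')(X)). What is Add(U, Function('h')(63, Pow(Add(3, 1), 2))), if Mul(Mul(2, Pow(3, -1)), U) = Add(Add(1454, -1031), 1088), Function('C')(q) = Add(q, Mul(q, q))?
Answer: Rational(5203, 2) ≈ 2601.5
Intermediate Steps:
Function('C')(q) = Add(q, Pow(q, 2))
U = Rational(4533, 2) (U = Mul(Rational(3, 2), Add(Add(1454, -1031), 1088)) = Mul(Rational(3, 2), Add(423, 1088)) = Mul(Rational(3, 2), 1511) = Rational(4533, 2) ≈ 2266.5)
Function('h')(p, X) = Add(p, Mul(X, Add(1, X)))
Add(U, Function('h')(63, Pow(Add(3, 1), 2))) = Add(Rational(4533, 2), Add(63, Mul(Pow(Add(3, 1), 2), Add(1, Pow(Add(3, 1), 2))))) = Add(Rational(4533, 2), Add(63, Mul(Pow(4, 2), Add(1, Pow(4, 2))))) = Add(Rational(4533, 2), Add(63, Mul(16, Add(1, 16)))) = Add(Rational(4533, 2), Add(63, Mul(16, 17))) = Add(Rational(4533, 2), Add(63, 272)) = Add(Rational(4533, 2), 335) = Rational(5203, 2)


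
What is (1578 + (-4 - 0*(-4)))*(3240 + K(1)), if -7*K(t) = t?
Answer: 35696746/7 ≈ 5.0995e+6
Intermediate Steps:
K(t) = -t/7
(1578 + (-4 - 0*(-4)))*(3240 + K(1)) = (1578 + (-4 - 0*(-4)))*(3240 - ⅐*1) = (1578 + (-4 - 30*0))*(3240 - ⅐) = (1578 + (-4 + 0))*(22679/7) = (1578 - 4)*(22679/7) = 1574*(22679/7) = 35696746/7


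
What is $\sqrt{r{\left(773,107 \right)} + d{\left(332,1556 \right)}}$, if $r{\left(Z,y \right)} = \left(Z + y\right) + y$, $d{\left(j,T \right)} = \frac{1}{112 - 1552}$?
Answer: $\frac{\sqrt{14212790}}{120} \approx 31.417$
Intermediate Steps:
$d{\left(j,T \right)} = - \frac{1}{1440}$ ($d{\left(j,T \right)} = \frac{1}{-1440} = - \frac{1}{1440}$)
$r{\left(Z,y \right)} = Z + 2 y$
$\sqrt{r{\left(773,107 \right)} + d{\left(332,1556 \right)}} = \sqrt{\left(773 + 2 \cdot 107\right) - \frac{1}{1440}} = \sqrt{\left(773 + 214\right) - \frac{1}{1440}} = \sqrt{987 - \frac{1}{1440}} = \sqrt{\frac{1421279}{1440}} = \frac{\sqrt{14212790}}{120}$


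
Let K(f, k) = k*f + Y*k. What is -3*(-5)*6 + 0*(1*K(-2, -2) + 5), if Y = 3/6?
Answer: 90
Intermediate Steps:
Y = 1/2 (Y = 3*(1/6) = 1/2 ≈ 0.50000)
K(f, k) = k/2 + f*k (K(f, k) = k*f + k/2 = f*k + k/2 = k/2 + f*k)
-3*(-5)*6 + 0*(1*K(-2, -2) + 5) = -3*(-5)*6 + 0*(1*(-2*(1/2 - 2)) + 5) = 15*6 + 0*(1*(-2*(-3/2)) + 5) = 90 + 0*(1*3 + 5) = 90 + 0*(3 + 5) = 90 + 0*8 = 90 + 0 = 90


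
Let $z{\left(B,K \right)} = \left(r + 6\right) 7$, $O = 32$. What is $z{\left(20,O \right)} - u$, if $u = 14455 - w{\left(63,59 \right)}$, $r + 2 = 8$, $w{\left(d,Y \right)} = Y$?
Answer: $-14312$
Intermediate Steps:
$r = 6$ ($r = -2 + 8 = 6$)
$z{\left(B,K \right)} = 84$ ($z{\left(B,K \right)} = \left(6 + 6\right) 7 = 12 \cdot 7 = 84$)
$u = 14396$ ($u = 14455 - 59 = 14396$)
$z{\left(20,O \right)} - u = 84 - 14396 = -14312$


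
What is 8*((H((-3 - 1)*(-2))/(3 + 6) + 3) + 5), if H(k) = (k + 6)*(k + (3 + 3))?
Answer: 2144/9 ≈ 238.22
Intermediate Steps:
H(k) = (6 + k)² (H(k) = (6 + k)*(k + 6) = (6 + k)*(6 + k) = (6 + k)²)
8*((H((-3 - 1)*(-2))/(3 + 6) + 3) + 5) = 8*(((6 + (-3 - 1)*(-2))²/(3 + 6) + 3) + 5) = 8*(((6 - 4*(-2))²/9 + 3) + 5) = 8*(((6 + 8)²/9 + 3) + 5) = 8*(((⅑)*14² + 3) + 5) = 8*(((⅑)*196 + 3) + 5) = 8*((196/9 + 3) + 5) = 8*(223/9 + 5) = 8*(268/9) = 2144/9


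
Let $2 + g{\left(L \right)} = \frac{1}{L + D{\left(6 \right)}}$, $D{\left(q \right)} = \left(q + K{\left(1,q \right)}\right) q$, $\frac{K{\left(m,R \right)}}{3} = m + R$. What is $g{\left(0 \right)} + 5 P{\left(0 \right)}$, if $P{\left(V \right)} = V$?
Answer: $- \frac{323}{162} \approx -1.9938$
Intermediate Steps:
$K{\left(m,R \right)} = 3 R + 3 m$ ($K{\left(m,R \right)} = 3 \left(m + R\right) = 3 \left(R + m\right) = 3 R + 3 m$)
$D{\left(q \right)} = q \left(3 + 4 q\right)$ ($D{\left(q \right)} = \left(q + \left(3 q + 3 \cdot 1\right)\right) q = \left(q + \left(3 q + 3\right)\right) q = \left(q + \left(3 + 3 q\right)\right) q = \left(3 + 4 q\right) q = q \left(3 + 4 q\right)$)
$g{\left(L \right)} = -2 + \frac{1}{162 + L}$ ($g{\left(L \right)} = -2 + \frac{1}{L + 6 \left(3 + 4 \cdot 6\right)} = -2 + \frac{1}{L + 6 \left(3 + 24\right)} = -2 + \frac{1}{L + 6 \cdot 27} = -2 + \frac{1}{L + 162} = -2 + \frac{1}{162 + L}$)
$g{\left(0 \right)} + 5 P{\left(0 \right)} = \frac{-323 - 0}{162 + 0} + 5 \cdot 0 = \frac{-323 + 0}{162} + 0 = \frac{1}{162} \left(-323\right) + 0 = - \frac{323}{162} + 0 = - \frac{323}{162}$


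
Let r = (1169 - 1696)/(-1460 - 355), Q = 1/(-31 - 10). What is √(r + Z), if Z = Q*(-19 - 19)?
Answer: √55704855/6765 ≈ 1.1033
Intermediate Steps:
Q = -1/41 (Q = 1/(-41) = -1/41 ≈ -0.024390)
Z = 38/41 (Z = -(-19 - 19)/41 = -1/41*(-38) = 38/41 ≈ 0.92683)
r = 527/1815 (r = -527/(-1815) = -527*(-1/1815) = 527/1815 ≈ 0.29036)
√(r + Z) = √(527/1815 + 38/41) = √(90577/74415) = √55704855/6765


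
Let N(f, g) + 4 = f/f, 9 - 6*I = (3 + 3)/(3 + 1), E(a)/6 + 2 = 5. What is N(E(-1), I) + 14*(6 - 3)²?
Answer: 123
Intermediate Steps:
E(a) = 18 (E(a) = -12 + 6*5 = -12 + 30 = 18)
I = 5/4 (I = 3/2 - (3 + 3)/(6*(3 + 1)) = 3/2 - 1/4 = 3/2 - ⅙*3/2 = 3/2 - ¼ = 5/4 ≈ 1.2500)
N(f, g) = -3 (N(f, g) = -4 + f/f = -4 + 1 = -3)
N(E(-1), I) + 14*(6 - 3)² = -3 + 14*(6 - 3)² = -3 + 14*3² = -3 + 14*9 = -3 + 126 = 123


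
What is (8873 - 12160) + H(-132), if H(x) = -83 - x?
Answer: -3238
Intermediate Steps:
(8873 - 12160) + H(-132) = (8873 - 12160) + (-83 - 1*(-132)) = -3287 + (-83 + 132) = -3287 + 49 = -3238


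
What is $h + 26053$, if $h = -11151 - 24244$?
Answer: $-9342$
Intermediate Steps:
$h = -35395$ ($h = -11151 - 24244 = -35395$)
$h + 26053 = -35395 + 26053 = -9342$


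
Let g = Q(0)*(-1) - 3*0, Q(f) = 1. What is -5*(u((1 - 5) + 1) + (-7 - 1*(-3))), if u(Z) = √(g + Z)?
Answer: 20 - 10*I ≈ 20.0 - 10.0*I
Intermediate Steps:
g = -1 (g = 1*(-1) - 3*0 = -1 + 0 = -1)
u(Z) = √(-1 + Z)
-5*(u((1 - 5) + 1) + (-7 - 1*(-3))) = -5*(√(-1 + ((1 - 5) + 1)) + (-7 - 1*(-3))) = -5*(√(-1 + (-4 + 1)) + (-7 + 3)) = -5*(√(-1 - 3) - 4) = -5*(√(-4) - 4) = -5*(2*I - 4) = -5*(-4 + 2*I) = 20 - 10*I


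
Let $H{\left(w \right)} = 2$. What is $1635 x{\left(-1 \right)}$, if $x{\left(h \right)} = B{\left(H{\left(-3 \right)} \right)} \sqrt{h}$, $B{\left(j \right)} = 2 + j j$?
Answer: $9810 i \approx 9810.0 i$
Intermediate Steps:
$B{\left(j \right)} = 2 + j^{2}$
$x{\left(h \right)} = 6 \sqrt{h}$ ($x{\left(h \right)} = \left(2 + 2^{2}\right) \sqrt{h} = \left(2 + 4\right) \sqrt{h} = 6 \sqrt{h}$)
$1635 x{\left(-1 \right)} = 1635 \cdot 6 \sqrt{-1} = 1635 \cdot 6 i = 9810 i$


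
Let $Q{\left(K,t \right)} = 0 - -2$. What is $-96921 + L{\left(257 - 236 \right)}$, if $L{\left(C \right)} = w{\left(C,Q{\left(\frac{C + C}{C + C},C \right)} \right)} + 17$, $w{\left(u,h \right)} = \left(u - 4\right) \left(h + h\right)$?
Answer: $-96836$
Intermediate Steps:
$Q{\left(K,t \right)} = 2$ ($Q{\left(K,t \right)} = 0 + 2 = 2$)
$w{\left(u,h \right)} = 2 h \left(-4 + u\right)$ ($w{\left(u,h \right)} = \left(-4 + u\right) 2 h = 2 h \left(-4 + u\right)$)
$L{\left(C \right)} = 1 + 4 C$ ($L{\left(C \right)} = 2 \cdot 2 \left(-4 + C\right) + 17 = \left(-16 + 4 C\right) + 17 = 1 + 4 C$)
$-96921 + L{\left(257 - 236 \right)} = -96921 + \left(1 + 4 \left(257 - 236\right)\right) = -96921 + \left(1 + 4 \cdot 21\right) = -96921 + \left(1 + 84\right) = -96921 + 85 = -96836$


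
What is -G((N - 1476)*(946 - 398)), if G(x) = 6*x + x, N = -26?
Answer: 5761672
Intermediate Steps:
G(x) = 7*x
-G((N - 1476)*(946 - 398)) = -7*(-26 - 1476)*(946 - 398) = -7*(-1502*548) = -7*(-823096) = -1*(-5761672) = 5761672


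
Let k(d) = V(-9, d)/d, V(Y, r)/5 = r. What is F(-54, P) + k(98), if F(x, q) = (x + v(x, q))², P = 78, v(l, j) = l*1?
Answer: 11669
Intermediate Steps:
V(Y, r) = 5*r
v(l, j) = l
k(d) = 5 (k(d) = (5*d)/d = 5)
F(x, q) = 4*x² (F(x, q) = (x + x)² = (2*x)² = 4*x²)
F(-54, P) + k(98) = 4*(-54)² + 5 = 4*2916 + 5 = 11664 + 5 = 11669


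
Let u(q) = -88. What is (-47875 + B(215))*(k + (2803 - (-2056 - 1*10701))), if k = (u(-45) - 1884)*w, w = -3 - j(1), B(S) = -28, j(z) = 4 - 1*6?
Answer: -839835396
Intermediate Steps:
j(z) = -2 (j(z) = 4 - 6 = -2)
w = -1 (w = -3 - 1*(-2) = -3 + 2 = -1)
k = 1972 (k = (-88 - 1884)*(-1) = -1972*(-1) = 1972)
(-47875 + B(215))*(k + (2803 - (-2056 - 1*10701))) = (-47875 - 28)*(1972 + (2803 - (-2056 - 1*10701))) = -47903*(1972 + (2803 - (-2056 - 10701))) = -47903*(1972 + (2803 - 1*(-12757))) = -47903*(1972 + (2803 + 12757)) = -47903*(1972 + 15560) = -47903*17532 = -839835396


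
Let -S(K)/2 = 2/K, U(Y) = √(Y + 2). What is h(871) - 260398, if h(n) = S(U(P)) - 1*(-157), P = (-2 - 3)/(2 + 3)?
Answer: -260245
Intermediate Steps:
P = -1 (P = -5/5 = -5*⅕ = -1)
U(Y) = √(2 + Y)
S(K) = -4/K
h(n) = 153 (h(n) = -4/√(2 - 1) - 1*(-157) = -4/(√1) + 157 = -4/1 + 157 = -4*1 + 157 = -4 + 157 = 153)
h(871) - 260398 = 153 - 260398 = -260245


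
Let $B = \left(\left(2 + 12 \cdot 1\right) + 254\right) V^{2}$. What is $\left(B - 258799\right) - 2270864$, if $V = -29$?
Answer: $-2304275$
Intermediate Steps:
$B = 225388$ ($B = \left(\left(2 + 12 \cdot 1\right) + 254\right) \left(-29\right)^{2} = \left(\left(2 + 12\right) + 254\right) 841 = \left(14 + 254\right) 841 = 268 \cdot 841 = 225388$)
$\left(B - 258799\right) - 2270864 = \left(225388 - 258799\right) - 2270864 = -33411 - 2270864 = -2304275$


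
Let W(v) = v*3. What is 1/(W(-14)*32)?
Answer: -1/1344 ≈ -0.00074405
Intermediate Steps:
W(v) = 3*v
1/(W(-14)*32) = 1/((3*(-14))*32) = 1/(-42*32) = 1/(-1344) = -1/1344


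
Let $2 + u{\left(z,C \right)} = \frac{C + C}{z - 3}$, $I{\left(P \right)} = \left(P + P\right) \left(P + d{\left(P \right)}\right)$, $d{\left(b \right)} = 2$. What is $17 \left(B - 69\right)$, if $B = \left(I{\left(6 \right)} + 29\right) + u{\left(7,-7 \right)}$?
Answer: $\frac{1717}{2} \approx 858.5$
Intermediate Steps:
$I{\left(P \right)} = 2 P \left(2 + P\right)$ ($I{\left(P \right)} = \left(P + P\right) \left(P + 2\right) = 2 P \left(2 + P\right)$)
$u{\left(z,C \right)} = -2 + \frac{2 C}{-3 + z}$ ($u{\left(z,C \right)} = -2 + \frac{C + C}{z - 3} = -2 + \frac{2 C}{-3 + z}$)
$B = \frac{239}{2}$ ($B = \left(2 \cdot 6 \left(2 + 6\right) + 29\right) + \frac{2 \left(3 - 7 - 7\right)}{-3 + 7} = \left(2 \cdot 6 \cdot 8 + 29\right) + \frac{2 \left(3 - 7 - 7\right)}{4} = \left(96 + 29\right) + 2 \cdot \frac{1}{4} \left(-11\right) = 125 - \frac{11}{2} = \frac{239}{2} \approx 119.5$)
$17 \left(B - 69\right) = 17 \left(\frac{239}{2} - 69\right) = 17 \cdot \frac{101}{2} = \frac{1717}{2}$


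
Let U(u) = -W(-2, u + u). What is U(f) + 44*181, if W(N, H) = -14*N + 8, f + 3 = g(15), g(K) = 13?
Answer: 7928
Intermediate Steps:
f = 10 (f = -3 + 13 = 10)
W(N, H) = 8 - 14*N
U(u) = -36 (U(u) = -(8 - 14*(-2)) = -(8 + 28) = -1*36 = -36)
U(f) + 44*181 = -36 + 44*181 = -36 + 7964 = 7928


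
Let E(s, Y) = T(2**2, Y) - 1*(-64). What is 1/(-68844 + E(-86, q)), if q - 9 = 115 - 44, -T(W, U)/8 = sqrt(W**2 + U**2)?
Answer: -17195/1182569444 + 2*sqrt(401)/295642361 ≈ -1.4405e-5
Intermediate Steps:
T(W, U) = -8*sqrt(U**2 + W**2) (T(W, U) = -8*sqrt(W**2 + U**2) = -8*sqrt(U**2 + W**2))
q = 80 (q = 9 + (115 - 44) = 9 + 71 = 80)
E(s, Y) = 64 - 8*sqrt(16 + Y**2) (E(s, Y) = -8*sqrt(Y**2 + (2**2)**2) - 1*(-64) = -8*sqrt(Y**2 + 4**2) + 64 = -8*sqrt(Y**2 + 16) + 64 = -8*sqrt(16 + Y**2) + 64 = 64 - 8*sqrt(16 + Y**2))
1/(-68844 + E(-86, q)) = 1/(-68844 + (64 - 8*sqrt(16 + 80**2))) = 1/(-68844 + (64 - 8*sqrt(16 + 6400))) = 1/(-68844 + (64 - 32*sqrt(401))) = 1/(-68780 - 32*sqrt(401))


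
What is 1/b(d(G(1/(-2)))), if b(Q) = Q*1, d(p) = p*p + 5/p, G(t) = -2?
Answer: ⅔ ≈ 0.66667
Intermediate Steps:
d(p) = p² + 5/p
b(Q) = Q
1/b(d(G(1/(-2)))) = 1/((5 + (-2)³)/(-2)) = 1/(-(5 - 8)/2) = 1/(-½*(-3)) = 1/(3/2) = ⅔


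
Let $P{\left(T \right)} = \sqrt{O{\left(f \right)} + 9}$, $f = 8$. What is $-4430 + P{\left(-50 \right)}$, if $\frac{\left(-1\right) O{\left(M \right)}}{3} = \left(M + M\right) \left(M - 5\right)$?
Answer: $-4430 + 3 i \sqrt{15} \approx -4430.0 + 11.619 i$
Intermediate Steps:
$O{\left(M \right)} = - 6 M \left(-5 + M\right)$ ($O{\left(M \right)} = - 3 \left(M + M\right) \left(M - 5\right) = - 3 \cdot 2 M \left(-5 + M\right) = - 6 M \left(-5 + M\right)$)
$P{\left(T \right)} = 3 i \sqrt{15}$ ($P{\left(T \right)} = \sqrt{6 \cdot 8 \left(5 - 8\right) + 9} = \sqrt{6 \cdot 8 \left(-3\right) + 9} = \sqrt{-144 + 9} = \sqrt{-135} = 3 i \sqrt{15}$)
$-4430 + P{\left(-50 \right)} = -4430 + 3 i \sqrt{15}$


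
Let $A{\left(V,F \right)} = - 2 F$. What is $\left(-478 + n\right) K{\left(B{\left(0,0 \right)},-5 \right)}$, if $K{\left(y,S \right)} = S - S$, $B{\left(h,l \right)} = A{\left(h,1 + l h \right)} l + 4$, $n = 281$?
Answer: $0$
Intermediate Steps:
$B{\left(h,l \right)} = 4 + l \left(-2 - 2 h l\right)$ ($B{\left(h,l \right)} = - 2 \left(1 + l h\right) l + 4 = - 2 \left(1 + h l\right) l + 4 = \left(-2 - 2 h l\right) l + 4 = l \left(-2 - 2 h l\right) + 4 = 4 + l \left(-2 - 2 h l\right)$)
$K{\left(y,S \right)} = 0$
$\left(-478 + n\right) K{\left(B{\left(0,0 \right)},-5 \right)} = \left(-478 + 281\right) 0 = \left(-197\right) 0 = 0$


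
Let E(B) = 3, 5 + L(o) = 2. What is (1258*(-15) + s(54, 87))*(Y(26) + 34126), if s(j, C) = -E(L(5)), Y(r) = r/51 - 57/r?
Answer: -284660483895/442 ≈ -6.4403e+8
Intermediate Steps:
L(o) = -3 (L(o) = -5 + 2 = -3)
Y(r) = -57/r + r/51 (Y(r) = r*(1/51) - 57/r = r/51 - 57/r = -57/r + r/51)
s(j, C) = -3 (s(j, C) = -1*3 = -3)
(1258*(-15) + s(54, 87))*(Y(26) + 34126) = (1258*(-15) - 3)*((-57/26 + (1/51)*26) + 34126) = (-18870 - 3)*((-57*1/26 + 26/51) + 34126) = -18873*((-57/26 + 26/51) + 34126) = -18873*(-2231/1326 + 34126) = -18873*45248845/1326 = -284660483895/442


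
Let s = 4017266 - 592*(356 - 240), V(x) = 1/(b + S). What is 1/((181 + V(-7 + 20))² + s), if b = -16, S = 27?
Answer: 121/481747938 ≈ 2.5117e-7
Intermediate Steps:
V(x) = 1/11 (V(x) = 1/(-16 + 27) = 1/11)
s = 3948594 (s = 4017266 - 592*116 = 4017266 - 1*68672 = 4017266 - 68672 = 3948594)
1/((181 + V(-7 + 20))² + s) = 1/((181 + 1/11)² + 3948594) = 1/((1992/11)² + 3948594) = 1/(3968064/121 + 3948594) = 1/(481747938/121) = 121/481747938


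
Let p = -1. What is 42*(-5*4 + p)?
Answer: -882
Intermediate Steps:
42*(-5*4 + p) = 42*(-5*4 - 1) = 42*(-20 - 1) = 42*(-21) = -882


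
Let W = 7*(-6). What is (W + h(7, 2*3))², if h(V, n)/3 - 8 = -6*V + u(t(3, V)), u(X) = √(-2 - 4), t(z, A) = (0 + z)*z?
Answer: 20682 - 864*I*√6 ≈ 20682.0 - 2116.4*I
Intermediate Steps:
W = -42
t(z, A) = z² (t(z, A) = z*z = z²)
u(X) = I*√6 (u(X) = √(-6) = I*√6)
h(V, n) = 24 - 18*V + 3*I*√6 (h(V, n) = 24 + 3*(-6*V + I*√6) = 24 + (-18*V + 3*I*√6) = 24 - 18*V + 3*I*√6)
(W + h(7, 2*3))² = (-42 + (24 - 18*7 + 3*I*√6))² = (-42 + (24 - 126 + 3*I*√6))² = (-42 + (-102 + 3*I*√6))² = (-144 + 3*I*√6)²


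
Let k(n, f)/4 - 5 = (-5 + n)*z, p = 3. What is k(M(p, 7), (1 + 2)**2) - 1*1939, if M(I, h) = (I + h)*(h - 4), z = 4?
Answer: -1519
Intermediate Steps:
M(I, h) = (-4 + h)*(I + h) (M(I, h) = (I + h)*(-4 + h) = (-4 + h)*(I + h))
k(n, f) = -60 + 16*n (k(n, f) = 20 + 4*((-5 + n)*4) = 20 + 4*(-20 + 4*n) = 20 + (-80 + 16*n) = -60 + 16*n)
k(M(p, 7), (1 + 2)**2) - 1*1939 = (-60 + 16*(7**2 - 4*3 - 4*7 + 3*7)) - 1*1939 = (-60 + 16*(49 - 12 - 28 + 21)) - 1939 = (-60 + 16*30) - 1939 = (-60 + 480) - 1939 = 420 - 1939 = -1519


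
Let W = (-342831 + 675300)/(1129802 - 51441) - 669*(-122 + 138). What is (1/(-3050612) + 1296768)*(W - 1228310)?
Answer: -310914242069282416442575/193509470996 ≈ -1.6067e+12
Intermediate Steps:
W = -678967275/63433 (W = 332469/1078361 - 669*16 = 332469*(1/1078361) - 1*10704 = 19557/63433 - 10704 = -678967275/63433 ≈ -10704.)
(1/(-3050612) + 1296768)*(W - 1228310) = (1/(-3050612) + 1296768)*(-678967275/63433 - 1228310) = (-1/3050612 + 1296768)*(-78594355505/63433) = (3955936022015/3050612)*(-78594355505/63433) = -310914242069282416442575/193509470996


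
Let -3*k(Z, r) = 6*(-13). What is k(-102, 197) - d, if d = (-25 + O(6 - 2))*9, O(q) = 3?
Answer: 224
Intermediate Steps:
d = -198 (d = (-25 + 3)*9 = -22*9 = -198)
k(Z, r) = 26 (k(Z, r) = -2*(-13) = -⅓*(-78) = 26)
k(-102, 197) - d = 26 - 1*(-198) = 26 + 198 = 224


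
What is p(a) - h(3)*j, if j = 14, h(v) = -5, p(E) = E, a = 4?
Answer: 74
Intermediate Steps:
p(a) - h(3)*j = 4 - (-5)*14 = 4 - 1*(-70) = 4 + 70 = 74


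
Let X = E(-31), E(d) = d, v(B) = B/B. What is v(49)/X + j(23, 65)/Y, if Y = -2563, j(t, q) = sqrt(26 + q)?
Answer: -1/31 - sqrt(91)/2563 ≈ -0.035980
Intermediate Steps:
v(B) = 1
X = -31
v(49)/X + j(23, 65)/Y = 1/(-31) + sqrt(26 + 65)/(-2563) = 1*(-1/31) + sqrt(91)*(-1/2563) = -1/31 - sqrt(91)/2563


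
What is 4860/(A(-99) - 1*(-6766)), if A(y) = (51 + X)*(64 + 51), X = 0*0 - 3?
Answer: 2430/6143 ≈ 0.39557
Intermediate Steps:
X = -3 (X = 0 - 3 = -3)
A(y) = 5520 (A(y) = (51 - 3)*(64 + 51) = 48*115 = 5520)
4860/(A(-99) - 1*(-6766)) = 4860/(5520 - 1*(-6766)) = 4860/(5520 + 6766) = 4860/12286 = 4860*(1/12286) = 2430/6143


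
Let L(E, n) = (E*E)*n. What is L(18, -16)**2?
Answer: 26873856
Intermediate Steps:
L(E, n) = n*E**2 (L(E, n) = E**2*n = n*E**2)
L(18, -16)**2 = (-16*18**2)**2 = (-16*324)**2 = (-5184)**2 = 26873856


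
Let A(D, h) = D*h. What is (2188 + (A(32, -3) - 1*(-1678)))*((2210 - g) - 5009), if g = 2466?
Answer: -19849050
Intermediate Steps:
(2188 + (A(32, -3) - 1*(-1678)))*((2210 - g) - 5009) = (2188 + (32*(-3) - 1*(-1678)))*((2210 - 1*2466) - 5009) = (2188 + (-96 + 1678))*((2210 - 2466) - 5009) = (2188 + 1582)*(-256 - 5009) = 3770*(-5265) = -19849050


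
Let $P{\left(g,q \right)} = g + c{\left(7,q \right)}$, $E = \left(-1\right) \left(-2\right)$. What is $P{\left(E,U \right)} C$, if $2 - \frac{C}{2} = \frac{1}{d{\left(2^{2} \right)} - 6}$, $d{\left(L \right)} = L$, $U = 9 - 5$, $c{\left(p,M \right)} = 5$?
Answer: $35$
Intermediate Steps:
$E = 2$
$U = 4$ ($U = 9 - 5 = 4$)
$P{\left(g,q \right)} = 5 + g$ ($P{\left(g,q \right)} = g + 5 = 5 + g$)
$C = 5$ ($C = 4 - \frac{2}{2^{2} - 6} = 4 - \frac{2}{4 - 6} = 4 - \frac{2}{-2} = 4 - -1 = 4 + 1 = 5$)
$P{\left(E,U \right)} C = \left(5 + 2\right) 5 = 7 \cdot 5 = 35$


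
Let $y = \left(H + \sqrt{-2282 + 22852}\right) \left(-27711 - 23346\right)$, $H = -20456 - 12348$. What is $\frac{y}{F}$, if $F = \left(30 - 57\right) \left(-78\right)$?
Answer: $\frac{31016182}{39} - \frac{20801 \sqrt{170}}{78} \approx 7.9181 \cdot 10^{5}$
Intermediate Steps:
$H = -32804$ ($H = -20456 - 12348 = -32804$)
$F = 2106$ ($F = \left(-27\right) \left(-78\right) = 2106$)
$y = 1674873828 - 561627 \sqrt{170}$ ($y = \left(-32804 + \sqrt{-2282 + 22852}\right) \left(-27711 - 23346\right) = \left(-32804 + \sqrt{20570}\right) \left(-51057\right) = \left(-32804 + 11 \sqrt{170}\right) \left(-51057\right) = 1674873828 - 561627 \sqrt{170} \approx 1.6676 \cdot 10^{9}$)
$\frac{y}{F} = \frac{1674873828 - 561627 \sqrt{170}}{2106} = \left(1674873828 - 561627 \sqrt{170}\right) \frac{1}{2106} = \frac{31016182}{39} - \frac{20801 \sqrt{170}}{78}$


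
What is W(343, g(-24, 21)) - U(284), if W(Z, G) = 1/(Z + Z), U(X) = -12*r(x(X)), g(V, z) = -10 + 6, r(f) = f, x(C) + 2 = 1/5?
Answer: -74083/3430 ≈ -21.599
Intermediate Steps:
x(C) = -9/5 (x(C) = -2 + 1/5 = -2 + ⅕ = -9/5)
g(V, z) = -4
U(X) = 108/5 (U(X) = -12*(-9/5) = 108/5)
W(Z, G) = 1/(2*Z)
W(343, g(-24, 21)) - U(284) = (½)/343 - 1*108/5 = (½)*(1/343) - 108/5 = 1/686 - 108/5 = -74083/3430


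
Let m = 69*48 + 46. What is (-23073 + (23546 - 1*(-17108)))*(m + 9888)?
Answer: 232877926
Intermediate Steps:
m = 3358 (m = 3312 + 46 = 3358)
(-23073 + (23546 - 1*(-17108)))*(m + 9888) = (-23073 + (23546 - 1*(-17108)))*(3358 + 9888) = (-23073 + (23546 + 17108))*13246 = (-23073 + 40654)*13246 = 17581*13246 = 232877926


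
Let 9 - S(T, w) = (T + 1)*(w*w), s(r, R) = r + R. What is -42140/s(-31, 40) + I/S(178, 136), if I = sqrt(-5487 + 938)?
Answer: -42140/9 - I*sqrt(4549)/3310775 ≈ -4682.2 - 2.0372e-5*I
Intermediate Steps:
s(r, R) = R + r
S(T, w) = 9 - w**2*(1 + T) (S(T, w) = 9 - (T + 1)*w*w = 9 - (1 + T)*w**2 = 9 - w**2*(1 + T))
I = I*sqrt(4549) (I = sqrt(-4549) = I*sqrt(4549) ≈ 67.446*I)
-42140/s(-31, 40) + I/S(178, 136) = -42140/(40 - 31) + (I*sqrt(4549))/(9 - 1*136**2 - 1*178*136**2) = -42140/9 + (I*sqrt(4549))/(9 - 1*18496 - 1*178*18496) = -42140*1/9 + (I*sqrt(4549))/(9 - 18496 - 3292288) = -42140/9 + (I*sqrt(4549))/(-3310775) = -42140/9 + (I*sqrt(4549))*(-1/3310775) = -42140/9 - I*sqrt(4549)/3310775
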